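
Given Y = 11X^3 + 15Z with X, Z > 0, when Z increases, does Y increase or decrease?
Y increases

Taking the partial derivative:
∂Y/∂Z = 15

∂Y/∂Z = 15 > 0 (assuming positive values)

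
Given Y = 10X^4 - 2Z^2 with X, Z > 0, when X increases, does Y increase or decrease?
Y increases

Taking the partial derivative:
∂Y/∂X = 40X^3

∂Y/∂X = 40X^3 > 0 (assuming positive values)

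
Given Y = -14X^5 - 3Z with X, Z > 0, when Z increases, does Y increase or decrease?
Y decreases

Taking the partial derivative:
∂Y/∂Z = -3

∂Y/∂Z = -3 < 0 (assuming positive values)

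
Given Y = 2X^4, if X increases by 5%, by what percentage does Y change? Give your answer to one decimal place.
21.6%

For Y = 2X^4:
If X → X(1 + 0.05)
Then Y → Y · (1 + 0.05)^4
     ≈ Y · 1.2155

Percentage change = ((1 + 0.05)^4 − 1) × 100% ≈ 21.6%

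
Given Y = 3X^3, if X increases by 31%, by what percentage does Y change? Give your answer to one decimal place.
124.8%

For Y = 3X^3:
If X → X(1 + 0.31)
Then Y → Y · (1 + 0.31)^3
     ≈ Y · 2.2481

Percentage change = ((1 + 0.31)^3 − 1) × 100% ≈ 124.8%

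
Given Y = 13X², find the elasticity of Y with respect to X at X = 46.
Elasticity = 2

Elasticity = (dY/dX) · (X/Y)

dY/dX = 26·X
At X = 46: dY/dX = 1196, Y = 27508

Elasticity = 1196 · (46 / 27508) = 2

Interpretation: for a small percentage change in X, the percentage change in Y is approximately 2.00 times as large.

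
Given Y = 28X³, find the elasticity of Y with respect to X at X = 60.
Elasticity = 3

Elasticity = (dY/dX) · (X/Y)

dY/dX = 84·X²
At X = 60: dY/dX = 302400, Y = 6048000

Elasticity = 302400 · (60 / 6048000) = 3

Interpretation: for a small percentage change in X, the percentage change in Y is approximately 3.00 times as large.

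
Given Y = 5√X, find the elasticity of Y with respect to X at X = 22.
Elasticity = 1/2

Elasticity = (dY/dX) · (X/Y)

dY/dX = 5/(2·√X)
At X = 22: dY/dX = 5·√22/44, Y = 5·√22

Elasticity = (5·√22/44) · (22 / (5·√22)) = 1/2

Interpretation: for a small percentage change in X, the percentage change in Y is approximately 0.50 times as large.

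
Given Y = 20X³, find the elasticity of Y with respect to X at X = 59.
Elasticity = 3

Elasticity = (dY/dX) · (X/Y)

dY/dX = 60·X²
At X = 59: dY/dX = 208860, Y = 4107580

Elasticity = 208860 · (59 / 4107580) = 3

Interpretation: for a small percentage change in X, the percentage change in Y is approximately 3.00 times as large.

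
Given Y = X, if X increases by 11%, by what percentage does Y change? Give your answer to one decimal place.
11.0%

For Y = X:
If X → X(1 + 0.11)
Then Y → Y · (1 + 0.11)^1
     = Y · 1.1100

Percentage change = ((1 + 0.11)^1 − 1) × 100% = 11.0%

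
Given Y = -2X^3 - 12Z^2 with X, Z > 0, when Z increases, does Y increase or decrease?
Y decreases

Taking the partial derivative:
∂Y/∂Z = -24Z

∂Y/∂Z = -24Z < 0 (assuming positive values)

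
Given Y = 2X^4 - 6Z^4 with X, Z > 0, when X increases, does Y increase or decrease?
Y increases

Taking the partial derivative:
∂Y/∂X = 8X^3

∂Y/∂X = 8X^3 > 0 (assuming positive values)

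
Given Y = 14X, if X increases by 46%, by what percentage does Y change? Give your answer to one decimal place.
46.0%

For Y = 14X:
If X → X(1 + 0.46)
Then Y → Y · (1 + 0.46)^1
     = Y · 1.4600

Percentage change = ((1 + 0.46)^1 − 1) × 100% = 46.0%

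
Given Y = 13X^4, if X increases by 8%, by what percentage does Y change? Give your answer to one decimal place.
36.0%

For Y = 13X^4:
If X → X(1 + 0.08)
Then Y → Y · (1 + 0.08)^4
     ≈ Y · 1.3605

Percentage change = ((1 + 0.08)^4 − 1) × 100% ≈ 36.0%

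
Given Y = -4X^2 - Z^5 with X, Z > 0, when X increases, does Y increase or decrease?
Y decreases

Taking the partial derivative:
∂Y/∂X = -8X

∂Y/∂X = -8X < 0 (assuming positive values)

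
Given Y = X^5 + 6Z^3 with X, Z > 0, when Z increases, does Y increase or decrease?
Y increases

Taking the partial derivative:
∂Y/∂Z = 18Z^2

∂Y/∂Z = 18Z^2 > 0 (assuming positive values)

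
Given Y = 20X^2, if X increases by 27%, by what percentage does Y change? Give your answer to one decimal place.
61.3%

For Y = 20X^2:
If X → X(1 + 0.27)
Then Y → Y · (1 + 0.27)^2
     = Y · 1.6129

Percentage change = ((1 + 0.27)^2 − 1) × 100% ≈ 61.3%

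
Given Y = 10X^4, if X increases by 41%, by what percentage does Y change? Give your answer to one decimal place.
295.3%

For Y = 10X^4:
If X → X(1 + 0.41)
Then Y → Y · (1 + 0.41)^4
     ≈ Y · 3.9525

Percentage change = ((1 + 0.41)^4 − 1) × 100% ≈ 295.3%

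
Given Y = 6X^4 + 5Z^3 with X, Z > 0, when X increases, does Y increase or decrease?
Y increases

Taking the partial derivative:
∂Y/∂X = 24X^3

∂Y/∂X = 24X^3 > 0 (assuming positive values)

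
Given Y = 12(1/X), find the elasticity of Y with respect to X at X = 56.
Elasticity = -1

Elasticity = (dY/dX) · (X/Y)

dY/dX = -12/X²
At X = 56: dY/dX = -3/784, Y = 3/14

Elasticity = (-3/784) · (56 / (3/14)) = -1

Interpretation: for a small percentage change in X, the percentage change in Y is approximately -1.00 times as large.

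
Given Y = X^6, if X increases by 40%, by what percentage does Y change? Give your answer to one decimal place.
653.0%

For Y = X^6:
If X → X(1 + 0.4)
Then Y → Y · (1 + 0.4)^6
     ≈ Y · 7.5295

Percentage change = ((1 + 0.4)^6 − 1) × 100% ≈ 653.0%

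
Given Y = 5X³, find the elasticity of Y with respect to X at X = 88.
Elasticity = 3

Elasticity = (dY/dX) · (X/Y)

dY/dX = 15·X²
At X = 88: dY/dX = 116160, Y = 3407360

Elasticity = 116160 · (88 / 3407360) = 3

Interpretation: for a small percentage change in X, the percentage change in Y is approximately 3.00 times as large.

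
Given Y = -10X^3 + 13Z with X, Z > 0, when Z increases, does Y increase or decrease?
Y increases

Taking the partial derivative:
∂Y/∂Z = 13

∂Y/∂Z = 13 > 0 (assuming positive values)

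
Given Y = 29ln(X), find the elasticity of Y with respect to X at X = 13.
Elasticity = 1/ln(13) ≈ 0.3899

Elasticity = (dY/dX) · (X/Y)

dY/dX = 29/X
At X = 13: dY/dX = 29/13, Y = 29·ln(13)

Elasticity = (29/13) · (13 / (29·ln(13))) = 1/ln(13) ≈ 0.3899

Interpretation: for a small percentage change in X, the percentage change in Y is approximately 0.39 times as large.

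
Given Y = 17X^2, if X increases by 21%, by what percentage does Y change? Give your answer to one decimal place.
46.4%

For Y = 17X^2:
If X → X(1 + 0.21)
Then Y → Y · (1 + 0.21)^2
     = Y · 1.4641

Percentage change = ((1 + 0.21)^2 − 1) × 100% ≈ 46.4%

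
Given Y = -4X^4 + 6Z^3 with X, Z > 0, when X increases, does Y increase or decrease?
Y decreases

Taking the partial derivative:
∂Y/∂X = -16X^3

∂Y/∂X = -16X^3 < 0 (assuming positive values)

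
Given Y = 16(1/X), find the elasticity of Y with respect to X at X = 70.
Elasticity = -1

Elasticity = (dY/dX) · (X/Y)

dY/dX = -16/X²
At X = 70: dY/dX = -4/1225, Y = 8/35

Elasticity = (-4/1225) · (70 / (8/35)) = -1

Interpretation: for a small percentage change in X, the percentage change in Y is approximately -1.00 times as large.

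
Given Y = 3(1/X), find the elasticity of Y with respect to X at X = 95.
Elasticity = -1

Elasticity = (dY/dX) · (X/Y)

dY/dX = -3/X²
At X = 95: dY/dX = -3/9025, Y = 3/95

Elasticity = (-3/9025) · (95 / (3/95)) = -1

Interpretation: for a small percentage change in X, the percentage change in Y is approximately -1.00 times as large.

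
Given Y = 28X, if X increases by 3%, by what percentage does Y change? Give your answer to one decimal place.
3.0%

For Y = 28X:
If X → X(1 + 0.03)
Then Y → Y · (1 + 0.03)^1
     = Y · 1.0300

Percentage change = ((1 + 0.03)^1 − 1) × 100% = 3.0%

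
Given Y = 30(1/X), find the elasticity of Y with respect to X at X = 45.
Elasticity = -1

Elasticity = (dY/dX) · (X/Y)

dY/dX = -30/X²
At X = 45: dY/dX = -2/135, Y = 2/3

Elasticity = (-2/135) · (45 / (2/3)) = -1

Interpretation: for a small percentage change in X, the percentage change in Y is approximately -1.00 times as large.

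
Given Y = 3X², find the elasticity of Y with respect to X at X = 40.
Elasticity = 2

Elasticity = (dY/dX) · (X/Y)

dY/dX = 6·X
At X = 40: dY/dX = 240, Y = 4800

Elasticity = 240 · (40 / 4800) = 2

Interpretation: for a small percentage change in X, the percentage change in Y is approximately 2.00 times as large.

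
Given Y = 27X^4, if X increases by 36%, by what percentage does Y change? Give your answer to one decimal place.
242.1%

For Y = 27X^4:
If X → X(1 + 0.36)
Then Y → Y · (1 + 0.36)^4
     ≈ Y · 3.4210

Percentage change = ((1 + 0.36)^4 − 1) × 100% ≈ 242.1%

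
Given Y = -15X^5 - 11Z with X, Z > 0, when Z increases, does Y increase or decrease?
Y decreases

Taking the partial derivative:
∂Y/∂Z = -11

∂Y/∂Z = -11 < 0 (assuming positive values)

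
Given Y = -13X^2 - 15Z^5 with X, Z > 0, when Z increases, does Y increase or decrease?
Y decreases

Taking the partial derivative:
∂Y/∂Z = -75Z^4

∂Y/∂Z = -75Z^4 < 0 (assuming positive values)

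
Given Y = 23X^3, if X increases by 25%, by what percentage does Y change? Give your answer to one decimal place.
95.3%

For Y = 23X^3:
If X → X(1 + 0.25)
Then Y → Y · (1 + 0.25)^3
     ≈ Y · 1.9531

Percentage change = ((1 + 0.25)^3 − 1) × 100% ≈ 95.3%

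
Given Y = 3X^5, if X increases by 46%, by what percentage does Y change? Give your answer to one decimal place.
563.4%

For Y = 3X^5:
If X → X(1 + 0.46)
Then Y → Y · (1 + 0.46)^5
     ≈ Y · 6.6338

Percentage change = ((1 + 0.46)^5 − 1) × 100% ≈ 563.4%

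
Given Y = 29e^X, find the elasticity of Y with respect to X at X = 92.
Elasticity = 92

Elasticity = (dY/dX) · (X/Y)

dY/dX = 29·e^X
At X = 92: dY/dX = 29·e^92, Y = 29·e^92

Elasticity = (29·e^92) · (92 / (29·e^92)) = 92

Interpretation: for a small percentage change in X, the percentage change in Y is approximately 92.00 times as large.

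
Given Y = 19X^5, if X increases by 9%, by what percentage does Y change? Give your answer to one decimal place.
53.9%

For Y = 19X^5:
If X → X(1 + 0.09)
Then Y → Y · (1 + 0.09)^5
     ≈ Y · 1.5386

Percentage change = ((1 + 0.09)^5 − 1) × 100% ≈ 53.9%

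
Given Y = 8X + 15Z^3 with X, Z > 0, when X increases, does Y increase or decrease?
Y increases

Taking the partial derivative:
∂Y/∂X = 8

∂Y/∂X = 8 > 0 (assuming positive values)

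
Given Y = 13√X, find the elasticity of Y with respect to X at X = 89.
Elasticity = 1/2

Elasticity = (dY/dX) · (X/Y)

dY/dX = 13/(2·√X)
At X = 89: dY/dX = 13·√89/178, Y = 13·√89

Elasticity = (13·√89/178) · (89 / (13·√89)) = 1/2

Interpretation: for a small percentage change in X, the percentage change in Y is approximately 0.50 times as large.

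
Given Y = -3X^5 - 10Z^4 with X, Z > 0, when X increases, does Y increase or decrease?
Y decreases

Taking the partial derivative:
∂Y/∂X = -15X^4

∂Y/∂X = -15X^4 < 0 (assuming positive values)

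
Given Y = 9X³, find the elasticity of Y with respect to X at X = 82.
Elasticity = 3

Elasticity = (dY/dX) · (X/Y)

dY/dX = 27·X²
At X = 82: dY/dX = 181548, Y = 4962312

Elasticity = 181548 · (82 / 4962312) = 3

Interpretation: for a small percentage change in X, the percentage change in Y is approximately 3.00 times as large.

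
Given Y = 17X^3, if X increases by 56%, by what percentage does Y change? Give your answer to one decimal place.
279.6%

For Y = 17X^3:
If X → X(1 + 0.56)
Then Y → Y · (1 + 0.56)^3
     ≈ Y · 3.7964

Percentage change = ((1 + 0.56)^3 − 1) × 100% ≈ 279.6%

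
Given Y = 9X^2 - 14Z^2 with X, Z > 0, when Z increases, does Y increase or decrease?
Y decreases

Taking the partial derivative:
∂Y/∂Z = -28Z

∂Y/∂Z = -28Z < 0 (assuming positive values)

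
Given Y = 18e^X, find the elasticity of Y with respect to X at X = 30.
Elasticity = 30

Elasticity = (dY/dX) · (X/Y)

dY/dX = 18·e^X
At X = 30: dY/dX = 18·e^30, Y = 18·e^30

Elasticity = (18·e^30) · (30 / (18·e^30)) = 30

Interpretation: for a small percentage change in X, the percentage change in Y is approximately 30.00 times as large.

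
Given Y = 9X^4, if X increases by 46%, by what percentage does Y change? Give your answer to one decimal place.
354.4%

For Y = 9X^4:
If X → X(1 + 0.46)
Then Y → Y · (1 + 0.46)^4
     ≈ Y · 4.5437

Percentage change = ((1 + 0.46)^4 − 1) × 100% ≈ 354.4%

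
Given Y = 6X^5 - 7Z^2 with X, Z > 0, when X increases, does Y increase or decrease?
Y increases

Taking the partial derivative:
∂Y/∂X = 30X^4

∂Y/∂X = 30X^4 > 0 (assuming positive values)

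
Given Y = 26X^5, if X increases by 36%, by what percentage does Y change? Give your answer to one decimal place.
365.3%

For Y = 26X^5:
If X → X(1 + 0.36)
Then Y → Y · (1 + 0.36)^5
     ≈ Y · 4.6526

Percentage change = ((1 + 0.36)^5 − 1) × 100% ≈ 365.3%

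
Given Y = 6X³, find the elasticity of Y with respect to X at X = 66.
Elasticity = 3

Elasticity = (dY/dX) · (X/Y)

dY/dX = 18·X²
At X = 66: dY/dX = 78408, Y = 1724976

Elasticity = 78408 · (66 / 1724976) = 3

Interpretation: for a small percentage change in X, the percentage change in Y is approximately 3.00 times as large.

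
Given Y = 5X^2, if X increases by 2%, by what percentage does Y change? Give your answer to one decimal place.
4.0%

For Y = 5X^2:
If X → X(1 + 0.02)
Then Y → Y · (1 + 0.02)^2
     = Y · 1.0404

Percentage change = ((1 + 0.02)^2 − 1) × 100% ≈ 4.0%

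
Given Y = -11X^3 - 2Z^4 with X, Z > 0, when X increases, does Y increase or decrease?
Y decreases

Taking the partial derivative:
∂Y/∂X = -33X^2

∂Y/∂X = -33X^2 < 0 (assuming positive values)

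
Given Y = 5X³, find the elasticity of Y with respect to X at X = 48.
Elasticity = 3

Elasticity = (dY/dX) · (X/Y)

dY/dX = 15·X²
At X = 48: dY/dX = 34560, Y = 552960

Elasticity = 34560 · (48 / 552960) = 3

Interpretation: for a small percentage change in X, the percentage change in Y is approximately 3.00 times as large.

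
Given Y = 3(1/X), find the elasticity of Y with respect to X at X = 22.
Elasticity = -1

Elasticity = (dY/dX) · (X/Y)

dY/dX = -3/X²
At X = 22: dY/dX = -3/484, Y = 3/22

Elasticity = (-3/484) · (22 / (3/22)) = -1

Interpretation: for a small percentage change in X, the percentage change in Y is approximately -1.00 times as large.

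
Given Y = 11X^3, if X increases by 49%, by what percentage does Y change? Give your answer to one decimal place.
230.8%

For Y = 11X^3:
If X → X(1 + 0.49)
Then Y → Y · (1 + 0.49)^3
     ≈ Y · 3.3079

Percentage change = ((1 + 0.49)^3 − 1) × 100% ≈ 230.8%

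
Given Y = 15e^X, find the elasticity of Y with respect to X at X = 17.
Elasticity = 17

Elasticity = (dY/dX) · (X/Y)

dY/dX = 15·e^X
At X = 17: dY/dX = 15·e^17, Y = 15·e^17

Elasticity = (15·e^17) · (17 / (15·e^17)) = 17

Interpretation: for a small percentage change in X, the percentage change in Y is approximately 17.00 times as large.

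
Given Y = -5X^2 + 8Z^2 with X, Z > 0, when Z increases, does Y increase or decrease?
Y increases

Taking the partial derivative:
∂Y/∂Z = 16Z

∂Y/∂Z = 16Z > 0 (assuming positive values)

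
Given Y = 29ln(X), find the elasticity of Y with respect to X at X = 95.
Elasticity = 1/ln(95) ≈ 0.2196

Elasticity = (dY/dX) · (X/Y)

dY/dX = 29/X
At X = 95: dY/dX = 29/95, Y = 29·ln(95)

Elasticity = (29/95) · (95 / (29·ln(95))) = 1/ln(95) ≈ 0.2196

Interpretation: for a small percentage change in X, the percentage change in Y is approximately 0.22 times as large.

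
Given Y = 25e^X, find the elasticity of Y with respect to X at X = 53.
Elasticity = 53

Elasticity = (dY/dX) · (X/Y)

dY/dX = 25·e^X
At X = 53: dY/dX = 25·e^53, Y = 25·e^53

Elasticity = (25·e^53) · (53 / (25·e^53)) = 53

Interpretation: for a small percentage change in X, the percentage change in Y is approximately 53.00 times as large.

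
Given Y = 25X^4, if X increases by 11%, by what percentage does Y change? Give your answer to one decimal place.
51.8%

For Y = 25X^4:
If X → X(1 + 0.11)
Then Y → Y · (1 + 0.11)^4
     ≈ Y · 1.5181

Percentage change = ((1 + 0.11)^4 − 1) × 100% ≈ 51.8%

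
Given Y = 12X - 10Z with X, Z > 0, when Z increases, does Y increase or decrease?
Y decreases

Taking the partial derivative:
∂Y/∂Z = -10

∂Y/∂Z = -10 < 0 (assuming positive values)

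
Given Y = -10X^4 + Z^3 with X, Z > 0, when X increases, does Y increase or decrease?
Y decreases

Taking the partial derivative:
∂Y/∂X = -40X^3

∂Y/∂X = -40X^3 < 0 (assuming positive values)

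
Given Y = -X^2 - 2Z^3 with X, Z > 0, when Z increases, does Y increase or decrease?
Y decreases

Taking the partial derivative:
∂Y/∂Z = -6Z^2

∂Y/∂Z = -6Z^2 < 0 (assuming positive values)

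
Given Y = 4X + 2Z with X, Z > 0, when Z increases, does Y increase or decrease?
Y increases

Taking the partial derivative:
∂Y/∂Z = 2

∂Y/∂Z = 2 > 0 (assuming positive values)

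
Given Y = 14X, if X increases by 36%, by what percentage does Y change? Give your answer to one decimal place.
36.0%

For Y = 14X:
If X → X(1 + 0.36)
Then Y → Y · (1 + 0.36)^1
     = Y · 1.3600

Percentage change = ((1 + 0.36)^1 − 1) × 100% = 36.0%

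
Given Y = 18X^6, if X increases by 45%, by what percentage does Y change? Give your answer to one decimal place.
829.4%

For Y = 18X^6:
If X → X(1 + 0.45)
Then Y → Y · (1 + 0.45)^6
     ≈ Y · 9.2941

Percentage change = ((1 + 0.45)^6 − 1) × 100% ≈ 829.4%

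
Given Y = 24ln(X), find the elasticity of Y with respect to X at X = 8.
Elasticity = 1/ln(8) ≈ 0.4809

Elasticity = (dY/dX) · (X/Y)

dY/dX = 24/X
At X = 8: dY/dX = 3, Y = 24·ln(8)

Elasticity = 3 · (8 / (24·ln(8))) = 1/ln(8) ≈ 0.4809

Interpretation: for a small percentage change in X, the percentage change in Y is approximately 0.48 times as large.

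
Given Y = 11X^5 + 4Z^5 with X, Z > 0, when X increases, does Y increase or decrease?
Y increases

Taking the partial derivative:
∂Y/∂X = 55X^4

∂Y/∂X = 55X^4 > 0 (assuming positive values)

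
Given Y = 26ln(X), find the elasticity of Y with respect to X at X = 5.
Elasticity = 1/ln(5) ≈ 0.6213

Elasticity = (dY/dX) · (X/Y)

dY/dX = 26/X
At X = 5: dY/dX = 26/5, Y = 26·ln(5)

Elasticity = (26/5) · (5 / (26·ln(5))) = 1/ln(5) ≈ 0.6213

Interpretation: for a small percentage change in X, the percentage change in Y is approximately 0.62 times as large.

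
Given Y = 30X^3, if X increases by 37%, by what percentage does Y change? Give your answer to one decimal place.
157.1%

For Y = 30X^3:
If X → X(1 + 0.37)
Then Y → Y · (1 + 0.37)^3
     ≈ Y · 2.5714

Percentage change = ((1 + 0.37)^3 − 1) × 100% ≈ 157.1%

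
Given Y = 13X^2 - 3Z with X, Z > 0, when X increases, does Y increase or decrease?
Y increases

Taking the partial derivative:
∂Y/∂X = 26X

∂Y/∂X = 26X > 0 (assuming positive values)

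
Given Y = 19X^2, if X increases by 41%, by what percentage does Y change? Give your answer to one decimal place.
98.8%

For Y = 19X^2:
If X → X(1 + 0.41)
Then Y → Y · (1 + 0.41)^2
     = Y · 1.9881

Percentage change = ((1 + 0.41)^2 − 1) × 100% ≈ 98.8%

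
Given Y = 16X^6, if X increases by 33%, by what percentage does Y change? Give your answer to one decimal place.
453.5%

For Y = 16X^6:
If X → X(1 + 0.33)
Then Y → Y · (1 + 0.33)^6
     ≈ Y · 5.5349

Percentage change = ((1 + 0.33)^6 − 1) × 100% ≈ 453.5%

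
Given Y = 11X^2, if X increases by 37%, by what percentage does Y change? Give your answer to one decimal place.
87.7%

For Y = 11X^2:
If X → X(1 + 0.37)
Then Y → Y · (1 + 0.37)^2
     = Y · 1.8769

Percentage change = ((1 + 0.37)^2 − 1) × 100% ≈ 87.7%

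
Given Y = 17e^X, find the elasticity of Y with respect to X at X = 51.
Elasticity = 51

Elasticity = (dY/dX) · (X/Y)

dY/dX = 17·e^X
At X = 51: dY/dX = 17·e^51, Y = 17·e^51

Elasticity = (17·e^51) · (51 / (17·e^51)) = 51

Interpretation: for a small percentage change in X, the percentage change in Y is approximately 51.00 times as large.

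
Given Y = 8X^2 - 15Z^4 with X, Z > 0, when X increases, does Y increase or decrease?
Y increases

Taking the partial derivative:
∂Y/∂X = 16X

∂Y/∂X = 16X > 0 (assuming positive values)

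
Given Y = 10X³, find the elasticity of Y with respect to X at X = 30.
Elasticity = 3

Elasticity = (dY/dX) · (X/Y)

dY/dX = 30·X²
At X = 30: dY/dX = 27000, Y = 270000

Elasticity = 27000 · (30 / 270000) = 3

Interpretation: for a small percentage change in X, the percentage change in Y is approximately 3.00 times as large.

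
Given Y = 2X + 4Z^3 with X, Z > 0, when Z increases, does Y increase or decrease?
Y increases

Taking the partial derivative:
∂Y/∂Z = 12Z^2

∂Y/∂Z = 12Z^2 > 0 (assuming positive values)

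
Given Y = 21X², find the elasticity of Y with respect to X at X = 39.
Elasticity = 2

Elasticity = (dY/dX) · (X/Y)

dY/dX = 42·X
At X = 39: dY/dX = 1638, Y = 31941

Elasticity = 1638 · (39 / 31941) = 2

Interpretation: for a small percentage change in X, the percentage change in Y is approximately 2.00 times as large.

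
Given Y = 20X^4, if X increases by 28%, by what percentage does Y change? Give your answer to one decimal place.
168.4%

For Y = 20X^4:
If X → X(1 + 0.28)
Then Y → Y · (1 + 0.28)^4
     ≈ Y · 2.6844

Percentage change = ((1 + 0.28)^4 − 1) × 100% ≈ 168.4%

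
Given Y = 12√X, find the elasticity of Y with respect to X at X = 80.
Elasticity = 1/2

Elasticity = (dY/dX) · (X/Y)

dY/dX = 6/√X
At X = 80: dY/dX = 3·√5/10, Y = 48·√5

Elasticity = (3·√5/10) · (80 / (48·√5)) = 1/2

Interpretation: for a small percentage change in X, the percentage change in Y is approximately 0.50 times as large.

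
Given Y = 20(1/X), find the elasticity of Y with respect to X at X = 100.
Elasticity = -1

Elasticity = (dY/dX) · (X/Y)

dY/dX = -20/X²
At X = 100: dY/dX = -1/500, Y = 1/5

Elasticity = (-1/500) · (100 / (1/5)) = -1

Interpretation: for a small percentage change in X, the percentage change in Y is approximately -1.00 times as large.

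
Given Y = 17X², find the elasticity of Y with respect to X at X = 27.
Elasticity = 2

Elasticity = (dY/dX) · (X/Y)

dY/dX = 34·X
At X = 27: dY/dX = 918, Y = 12393

Elasticity = 918 · (27 / 12393) = 2

Interpretation: for a small percentage change in X, the percentage change in Y is approximately 2.00 times as large.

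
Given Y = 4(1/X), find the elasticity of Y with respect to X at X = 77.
Elasticity = -1

Elasticity = (dY/dX) · (X/Y)

dY/dX = -4/X²
At X = 77: dY/dX = -4/5929, Y = 4/77

Elasticity = (-4/5929) · (77 / (4/77)) = -1

Interpretation: for a small percentage change in X, the percentage change in Y is approximately -1.00 times as large.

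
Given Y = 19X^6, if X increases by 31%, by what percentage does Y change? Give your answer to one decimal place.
405.4%

For Y = 19X^6:
If X → X(1 + 0.31)
Then Y → Y · (1 + 0.31)^6
     ≈ Y · 5.0539

Percentage change = ((1 + 0.31)^6 − 1) × 100% ≈ 405.4%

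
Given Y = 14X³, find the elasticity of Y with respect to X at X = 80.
Elasticity = 3

Elasticity = (dY/dX) · (X/Y)

dY/dX = 42·X²
At X = 80: dY/dX = 268800, Y = 7168000

Elasticity = 268800 · (80 / 7168000) = 3

Interpretation: for a small percentage change in X, the percentage change in Y is approximately 3.00 times as large.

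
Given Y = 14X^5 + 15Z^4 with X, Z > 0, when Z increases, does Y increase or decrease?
Y increases

Taking the partial derivative:
∂Y/∂Z = 60Z^3

∂Y/∂Z = 60Z^3 > 0 (assuming positive values)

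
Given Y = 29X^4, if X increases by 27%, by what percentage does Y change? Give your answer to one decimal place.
160.1%

For Y = 29X^4:
If X → X(1 + 0.27)
Then Y → Y · (1 + 0.27)^4
     ≈ Y · 2.6014

Percentage change = ((1 + 0.27)^4 − 1) × 100% ≈ 160.1%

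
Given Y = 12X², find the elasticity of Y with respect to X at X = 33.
Elasticity = 2

Elasticity = (dY/dX) · (X/Y)

dY/dX = 24·X
At X = 33: dY/dX = 792, Y = 13068

Elasticity = 792 · (33 / 13068) = 2

Interpretation: for a small percentage change in X, the percentage change in Y is approximately 2.00 times as large.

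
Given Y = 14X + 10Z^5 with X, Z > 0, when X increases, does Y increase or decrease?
Y increases

Taking the partial derivative:
∂Y/∂X = 14

∂Y/∂X = 14 > 0 (assuming positive values)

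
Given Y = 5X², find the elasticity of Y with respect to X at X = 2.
Elasticity = 2

Elasticity = (dY/dX) · (X/Y)

dY/dX = 10·X
At X = 2: dY/dX = 20, Y = 20

Elasticity = 20 · (2 / 20) = 2

Interpretation: for a small percentage change in X, the percentage change in Y is approximately 2.00 times as large.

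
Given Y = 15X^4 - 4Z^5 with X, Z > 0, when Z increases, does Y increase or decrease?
Y decreases

Taking the partial derivative:
∂Y/∂Z = -20Z^4

∂Y/∂Z = -20Z^4 < 0 (assuming positive values)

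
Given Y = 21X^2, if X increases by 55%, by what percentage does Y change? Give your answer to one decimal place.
140.3%

For Y = 21X^2:
If X → X(1 + 0.55)
Then Y → Y · (1 + 0.55)^2
     = Y · 2.4025

Percentage change = ((1 + 0.55)^2 − 1) × 100% ≈ 140.3%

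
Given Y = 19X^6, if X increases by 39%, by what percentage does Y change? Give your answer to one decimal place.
621.3%

For Y = 19X^6:
If X → X(1 + 0.39)
Then Y → Y · (1 + 0.39)^6
     ≈ Y · 7.2125

Percentage change = ((1 + 0.39)^6 − 1) × 100% ≈ 621.3%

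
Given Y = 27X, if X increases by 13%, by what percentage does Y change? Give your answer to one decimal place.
13.0%

For Y = 27X:
If X → X(1 + 0.13)
Then Y → Y · (1 + 0.13)^1
     = Y · 1.1300

Percentage change = ((1 + 0.13)^1 − 1) × 100% = 13.0%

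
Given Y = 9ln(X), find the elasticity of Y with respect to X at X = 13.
Elasticity = 1/ln(13) ≈ 0.3899

Elasticity = (dY/dX) · (X/Y)

dY/dX = 9/X
At X = 13: dY/dX = 9/13, Y = 9·ln(13)

Elasticity = (9/13) · (13 / (9·ln(13))) = 1/ln(13) ≈ 0.3899

Interpretation: for a small percentage change in X, the percentage change in Y is approximately 0.39 times as large.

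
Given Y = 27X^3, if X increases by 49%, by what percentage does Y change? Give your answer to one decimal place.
230.8%

For Y = 27X^3:
If X → X(1 + 0.49)
Then Y → Y · (1 + 0.49)^3
     ≈ Y · 3.3079

Percentage change = ((1 + 0.49)^3 − 1) × 100% ≈ 230.8%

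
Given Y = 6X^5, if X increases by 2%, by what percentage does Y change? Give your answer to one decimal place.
10.4%

For Y = 6X^5:
If X → X(1 + 0.02)
Then Y → Y · (1 + 0.02)^5
     ≈ Y · 1.1041

Percentage change = ((1 + 0.02)^5 − 1) × 100% ≈ 10.4%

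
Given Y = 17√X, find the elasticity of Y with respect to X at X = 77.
Elasticity = 1/2

Elasticity = (dY/dX) · (X/Y)

dY/dX = 17/(2·√X)
At X = 77: dY/dX = 17·√77/154, Y = 17·√77

Elasticity = (17·√77/154) · (77 / (17·√77)) = 1/2

Interpretation: for a small percentage change in X, the percentage change in Y is approximately 0.50 times as large.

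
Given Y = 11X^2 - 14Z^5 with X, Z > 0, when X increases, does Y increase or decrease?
Y increases

Taking the partial derivative:
∂Y/∂X = 22X

∂Y/∂X = 22X > 0 (assuming positive values)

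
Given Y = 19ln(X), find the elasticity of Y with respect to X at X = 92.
Elasticity = 1/ln(92) ≈ 0.2212

Elasticity = (dY/dX) · (X/Y)

dY/dX = 19/X
At X = 92: dY/dX = 19/92, Y = 19·ln(92)

Elasticity = (19/92) · (92 / (19·ln(92))) = 1/ln(92) ≈ 0.2212

Interpretation: for a small percentage change in X, the percentage change in Y is approximately 0.22 times as large.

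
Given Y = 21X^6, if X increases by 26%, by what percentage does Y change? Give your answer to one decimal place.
300.2%

For Y = 21X^6:
If X → X(1 + 0.26)
Then Y → Y · (1 + 0.26)^6
     ≈ Y · 4.0015

Percentage change = ((1 + 0.26)^6 − 1) × 100% ≈ 300.2%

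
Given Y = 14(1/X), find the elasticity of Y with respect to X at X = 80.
Elasticity = -1

Elasticity = (dY/dX) · (X/Y)

dY/dX = -14/X²
At X = 80: dY/dX = -7/3200, Y = 7/40

Elasticity = (-7/3200) · (80 / (7/40)) = -1

Interpretation: for a small percentage change in X, the percentage change in Y is approximately -1.00 times as large.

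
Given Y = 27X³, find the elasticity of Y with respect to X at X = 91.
Elasticity = 3

Elasticity = (dY/dX) · (X/Y)

dY/dX = 81·X²
At X = 91: dY/dX = 670761, Y = 20346417

Elasticity = 670761 · (91 / 20346417) = 3

Interpretation: for a small percentage change in X, the percentage change in Y is approximately 3.00 times as large.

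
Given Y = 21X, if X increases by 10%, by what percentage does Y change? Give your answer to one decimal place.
10.0%

For Y = 21X:
If X → X(1 + 0.1)
Then Y → Y · (1 + 0.1)^1
     = Y · 1.1000

Percentage change = ((1 + 0.1)^1 − 1) × 100% = 10.0%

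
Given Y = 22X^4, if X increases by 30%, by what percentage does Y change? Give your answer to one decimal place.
185.6%

For Y = 22X^4:
If X → X(1 + 0.3)
Then Y → Y · (1 + 0.3)^4
     = Y · 2.8561

Percentage change = ((1 + 0.3)^4 − 1) × 100% ≈ 185.6%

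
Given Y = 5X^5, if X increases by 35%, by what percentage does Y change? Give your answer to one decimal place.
348.4%

For Y = 5X^5:
If X → X(1 + 0.35)
Then Y → Y · (1 + 0.35)^5
     ≈ Y · 4.4840

Percentage change = ((1 + 0.35)^5 − 1) × 100% ≈ 348.4%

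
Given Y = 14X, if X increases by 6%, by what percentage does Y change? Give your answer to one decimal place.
6.0%

For Y = 14X:
If X → X(1 + 0.06)
Then Y → Y · (1 + 0.06)^1
     = Y · 1.0600

Percentage change = ((1 + 0.06)^1 − 1) × 100% = 6.0%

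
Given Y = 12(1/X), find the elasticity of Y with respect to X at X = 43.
Elasticity = -1

Elasticity = (dY/dX) · (X/Y)

dY/dX = -12/X²
At X = 43: dY/dX = -12/1849, Y = 12/43

Elasticity = (-12/1849) · (43 / (12/43)) = -1

Interpretation: for a small percentage change in X, the percentage change in Y is approximately -1.00 times as large.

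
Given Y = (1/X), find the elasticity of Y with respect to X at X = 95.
Elasticity = -1

Elasticity = (dY/dX) · (X/Y)

dY/dX = -1/X²
At X = 95: dY/dX = -1/9025, Y = 1/95

Elasticity = (-1/9025) · (95 / (1/95)) = -1

Interpretation: for a small percentage change in X, the percentage change in Y is approximately -1.00 times as large.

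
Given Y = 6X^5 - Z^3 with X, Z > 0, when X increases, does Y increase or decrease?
Y increases

Taking the partial derivative:
∂Y/∂X = 30X^4

∂Y/∂X = 30X^4 > 0 (assuming positive values)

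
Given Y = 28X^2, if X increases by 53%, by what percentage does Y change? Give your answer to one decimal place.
134.1%

For Y = 28X^2:
If X → X(1 + 0.53)
Then Y → Y · (1 + 0.53)^2
     = Y · 2.3409

Percentage change = ((1 + 0.53)^2 − 1) × 100% ≈ 134.1%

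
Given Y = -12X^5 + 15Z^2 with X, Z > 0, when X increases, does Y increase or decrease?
Y decreases

Taking the partial derivative:
∂Y/∂X = -60X^4

∂Y/∂X = -60X^4 < 0 (assuming positive values)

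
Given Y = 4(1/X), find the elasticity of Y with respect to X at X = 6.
Elasticity = -1

Elasticity = (dY/dX) · (X/Y)

dY/dX = -4/X²
At X = 6: dY/dX = -1/9, Y = 2/3

Elasticity = (-1/9) · (6 / (2/3)) = -1

Interpretation: for a small percentage change in X, the percentage change in Y is approximately -1.00 times as large.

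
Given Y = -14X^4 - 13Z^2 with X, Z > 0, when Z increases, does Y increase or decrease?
Y decreases

Taking the partial derivative:
∂Y/∂Z = -26Z

∂Y/∂Z = -26Z < 0 (assuming positive values)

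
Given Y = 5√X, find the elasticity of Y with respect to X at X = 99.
Elasticity = 1/2

Elasticity = (dY/dX) · (X/Y)

dY/dX = 5/(2·√X)
At X = 99: dY/dX = 5·√11/66, Y = 15·√11

Elasticity = (5·√11/66) · (99 / (15·√11)) = 1/2

Interpretation: for a small percentage change in X, the percentage change in Y is approximately 0.50 times as large.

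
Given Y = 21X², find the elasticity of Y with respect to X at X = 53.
Elasticity = 2

Elasticity = (dY/dX) · (X/Y)

dY/dX = 42·X
At X = 53: dY/dX = 2226, Y = 58989

Elasticity = 2226 · (53 / 58989) = 2

Interpretation: for a small percentage change in X, the percentage change in Y is approximately 2.00 times as large.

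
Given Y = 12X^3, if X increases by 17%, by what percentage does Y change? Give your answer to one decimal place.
60.2%

For Y = 12X^3:
If X → X(1 + 0.17)
Then Y → Y · (1 + 0.17)^3
     ≈ Y · 1.6016

Percentage change = ((1 + 0.17)^3 − 1) × 100% ≈ 60.2%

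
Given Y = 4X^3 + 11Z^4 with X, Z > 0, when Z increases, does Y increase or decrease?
Y increases

Taking the partial derivative:
∂Y/∂Z = 44Z^3

∂Y/∂Z = 44Z^3 > 0 (assuming positive values)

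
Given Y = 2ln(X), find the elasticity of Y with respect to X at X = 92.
Elasticity = 1/ln(92) ≈ 0.2212

Elasticity = (dY/dX) · (X/Y)

dY/dX = 2/X
At X = 92: dY/dX = 1/46, Y = 2·ln(92)

Elasticity = (1/46) · (92 / (2·ln(92))) = 1/ln(92) ≈ 0.2212

Interpretation: for a small percentage change in X, the percentage change in Y is approximately 0.22 times as large.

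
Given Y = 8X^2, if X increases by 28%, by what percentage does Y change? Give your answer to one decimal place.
63.8%

For Y = 8X^2:
If X → X(1 + 0.28)
Then Y → Y · (1 + 0.28)^2
     = Y · 1.6384

Percentage change = ((1 + 0.28)^2 − 1) × 100% ≈ 63.8%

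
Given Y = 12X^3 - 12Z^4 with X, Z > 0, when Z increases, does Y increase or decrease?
Y decreases

Taking the partial derivative:
∂Y/∂Z = -48Z^3

∂Y/∂Z = -48Z^3 < 0 (assuming positive values)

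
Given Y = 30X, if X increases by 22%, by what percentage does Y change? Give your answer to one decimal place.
22.0%

For Y = 30X:
If X → X(1 + 0.22)
Then Y → Y · (1 + 0.22)^1
     = Y · 1.2200

Percentage change = ((1 + 0.22)^1 − 1) × 100% = 22.0%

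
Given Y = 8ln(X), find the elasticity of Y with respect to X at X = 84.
Elasticity = 1/ln(84) ≈ 0.2257

Elasticity = (dY/dX) · (X/Y)

dY/dX = 8/X
At X = 84: dY/dX = 2/21, Y = 8·ln(84)

Elasticity = (2/21) · (84 / (8·ln(84))) = 1/ln(84) ≈ 0.2257

Interpretation: for a small percentage change in X, the percentage change in Y is approximately 0.23 times as large.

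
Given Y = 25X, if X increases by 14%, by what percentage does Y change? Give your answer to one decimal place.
14.0%

For Y = 25X:
If X → X(1 + 0.14)
Then Y → Y · (1 + 0.14)^1
     = Y · 1.1400

Percentage change = ((1 + 0.14)^1 − 1) × 100% = 14.0%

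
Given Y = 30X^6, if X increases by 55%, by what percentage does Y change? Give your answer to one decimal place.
1286.7%

For Y = 30X^6:
If X → X(1 + 0.55)
Then Y → Y · (1 + 0.55)^6
     ≈ Y · 13.8672

Percentage change = ((1 + 0.55)^6 − 1) × 100% ≈ 1286.7%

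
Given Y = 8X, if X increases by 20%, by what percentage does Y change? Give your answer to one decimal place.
20.0%

For Y = 8X:
If X → X(1 + 0.2)
Then Y → Y · (1 + 0.2)^1
     = Y · 1.2000

Percentage change = ((1 + 0.2)^1 − 1) × 100% = 20.0%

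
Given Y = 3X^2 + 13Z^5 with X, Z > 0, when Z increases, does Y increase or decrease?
Y increases

Taking the partial derivative:
∂Y/∂Z = 65Z^4

∂Y/∂Z = 65Z^4 > 0 (assuming positive values)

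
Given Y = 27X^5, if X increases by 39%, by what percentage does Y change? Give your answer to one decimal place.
418.9%

For Y = 27X^5:
If X → X(1 + 0.39)
Then Y → Y · (1 + 0.39)^5
     ≈ Y · 5.1889

Percentage change = ((1 + 0.39)^5 − 1) × 100% ≈ 418.9%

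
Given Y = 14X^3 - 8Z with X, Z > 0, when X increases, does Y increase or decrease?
Y increases

Taking the partial derivative:
∂Y/∂X = 42X^2

∂Y/∂X = 42X^2 > 0 (assuming positive values)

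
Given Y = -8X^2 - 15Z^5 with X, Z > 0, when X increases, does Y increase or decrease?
Y decreases

Taking the partial derivative:
∂Y/∂X = -16X

∂Y/∂X = -16X < 0 (assuming positive values)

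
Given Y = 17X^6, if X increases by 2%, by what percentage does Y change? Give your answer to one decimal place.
12.6%

For Y = 17X^6:
If X → X(1 + 0.02)
Then Y → Y · (1 + 0.02)^6
     ≈ Y · 1.1262

Percentage change = ((1 + 0.02)^6 − 1) × 100% ≈ 12.6%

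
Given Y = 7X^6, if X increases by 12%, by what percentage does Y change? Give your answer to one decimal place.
97.4%

For Y = 7X^6:
If X → X(1 + 0.12)
Then Y → Y · (1 + 0.12)^6
     ≈ Y · 1.9738

Percentage change = ((1 + 0.12)^6 − 1) × 100% ≈ 97.4%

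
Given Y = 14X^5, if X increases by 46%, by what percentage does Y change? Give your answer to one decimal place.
563.4%

For Y = 14X^5:
If X → X(1 + 0.46)
Then Y → Y · (1 + 0.46)^5
     ≈ Y · 6.6338

Percentage change = ((1 + 0.46)^5 − 1) × 100% ≈ 563.4%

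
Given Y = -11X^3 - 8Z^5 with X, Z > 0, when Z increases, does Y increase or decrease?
Y decreases

Taking the partial derivative:
∂Y/∂Z = -40Z^4

∂Y/∂Z = -40Z^4 < 0 (assuming positive values)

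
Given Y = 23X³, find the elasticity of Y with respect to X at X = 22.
Elasticity = 3

Elasticity = (dY/dX) · (X/Y)

dY/dX = 69·X²
At X = 22: dY/dX = 33396, Y = 244904

Elasticity = 33396 · (22 / 244904) = 3

Interpretation: for a small percentage change in X, the percentage change in Y is approximately 3.00 times as large.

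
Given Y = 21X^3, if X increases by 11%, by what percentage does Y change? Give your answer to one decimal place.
36.8%

For Y = 21X^3:
If X → X(1 + 0.11)
Then Y → Y · (1 + 0.11)^3
     ≈ Y · 1.3676

Percentage change = ((1 + 0.11)^3 − 1) × 100% ≈ 36.8%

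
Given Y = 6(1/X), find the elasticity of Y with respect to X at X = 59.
Elasticity = -1

Elasticity = (dY/dX) · (X/Y)

dY/dX = -6/X²
At X = 59: dY/dX = -6/3481, Y = 6/59

Elasticity = (-6/3481) · (59 / (6/59)) = -1

Interpretation: for a small percentage change in X, the percentage change in Y is approximately -1.00 times as large.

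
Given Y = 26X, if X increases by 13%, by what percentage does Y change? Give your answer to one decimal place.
13.0%

For Y = 26X:
If X → X(1 + 0.13)
Then Y → Y · (1 + 0.13)^1
     = Y · 1.1300

Percentage change = ((1 + 0.13)^1 − 1) × 100% = 13.0%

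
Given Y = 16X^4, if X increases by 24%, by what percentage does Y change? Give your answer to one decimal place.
136.4%

For Y = 16X^4:
If X → X(1 + 0.24)
Then Y → Y · (1 + 0.24)^4
     ≈ Y · 2.3642

Percentage change = ((1 + 0.24)^4 − 1) × 100% ≈ 136.4%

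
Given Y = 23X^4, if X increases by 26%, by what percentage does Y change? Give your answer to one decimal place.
152.0%

For Y = 23X^4:
If X → X(1 + 0.26)
Then Y → Y · (1 + 0.26)^4
     ≈ Y · 2.5205

Percentage change = ((1 + 0.26)^4 − 1) × 100% ≈ 152.0%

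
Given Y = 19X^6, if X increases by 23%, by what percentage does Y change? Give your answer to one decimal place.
246.3%

For Y = 19X^6:
If X → X(1 + 0.23)
Then Y → Y · (1 + 0.23)^6
     ≈ Y · 3.4628

Percentage change = ((1 + 0.23)^6 − 1) × 100% ≈ 246.3%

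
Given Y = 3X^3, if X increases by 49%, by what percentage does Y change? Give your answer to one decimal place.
230.8%

For Y = 3X^3:
If X → X(1 + 0.49)
Then Y → Y · (1 + 0.49)^3
     ≈ Y · 3.3079

Percentage change = ((1 + 0.49)^3 − 1) × 100% ≈ 230.8%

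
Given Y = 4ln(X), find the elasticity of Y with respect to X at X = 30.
Elasticity = 1/ln(30) ≈ 0.2940

Elasticity = (dY/dX) · (X/Y)

dY/dX = 4/X
At X = 30: dY/dX = 2/15, Y = 4·ln(30)

Elasticity = (2/15) · (30 / (4·ln(30))) = 1/ln(30) ≈ 0.2940

Interpretation: for a small percentage change in X, the percentage change in Y is approximately 0.29 times as large.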